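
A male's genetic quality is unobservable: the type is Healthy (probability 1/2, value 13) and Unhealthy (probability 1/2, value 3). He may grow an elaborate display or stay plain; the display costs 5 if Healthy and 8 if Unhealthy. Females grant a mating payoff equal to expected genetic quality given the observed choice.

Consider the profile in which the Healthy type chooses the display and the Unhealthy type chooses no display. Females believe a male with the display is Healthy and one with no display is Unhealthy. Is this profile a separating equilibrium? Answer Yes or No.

No

Under these beliefs, the display earns mating payoff 13 and no display earns mating payoff 3.
Healthy: the display nets 13 − 5 = 8; no display nets 3. Healthy prefers the display.
Unhealthy: the display nets 13 − 8 = 5; no display nets 3. Unhealthy would deviate to the display.
Unhealthy has a profitable deviation, so the profile is not an equilibrium.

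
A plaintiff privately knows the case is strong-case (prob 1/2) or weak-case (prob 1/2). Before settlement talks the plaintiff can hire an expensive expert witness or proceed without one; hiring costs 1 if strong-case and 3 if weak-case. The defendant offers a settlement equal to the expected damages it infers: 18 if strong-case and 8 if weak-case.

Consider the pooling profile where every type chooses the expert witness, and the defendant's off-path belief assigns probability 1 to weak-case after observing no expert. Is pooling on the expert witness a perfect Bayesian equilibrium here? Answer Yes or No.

On path, the defendant holds the prior and pays 1/2·18 + 1/2·8 = 13. Off path (no expert), believing weak-case, it pays 8.
strong-case: the expert witness nets 13 − 1 = 12; no expert nets 8. strong-case stays.
weak-case: the expert witness nets 13 − 3 = 10; no expert nets 8. weak-case stays.
No type deviates, so pooling is sustained.

Yes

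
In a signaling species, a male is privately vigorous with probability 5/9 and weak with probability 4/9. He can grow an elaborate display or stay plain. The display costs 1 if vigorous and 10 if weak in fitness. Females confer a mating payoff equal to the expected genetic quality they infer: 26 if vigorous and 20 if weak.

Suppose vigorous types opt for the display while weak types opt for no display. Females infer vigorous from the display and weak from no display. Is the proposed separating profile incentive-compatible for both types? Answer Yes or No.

Under these beliefs, the display earns mating payoff 26 and no display earns mating payoff 20.
vigorous: the display nets 26 − 1 = 25; no display nets 20. vigorous prefers the display.
weak: the display nets 26 − 10 = 16; no display nets 20. weak prefers no display.
Neither type deviates, so the separating profile is an equilibrium.

Yes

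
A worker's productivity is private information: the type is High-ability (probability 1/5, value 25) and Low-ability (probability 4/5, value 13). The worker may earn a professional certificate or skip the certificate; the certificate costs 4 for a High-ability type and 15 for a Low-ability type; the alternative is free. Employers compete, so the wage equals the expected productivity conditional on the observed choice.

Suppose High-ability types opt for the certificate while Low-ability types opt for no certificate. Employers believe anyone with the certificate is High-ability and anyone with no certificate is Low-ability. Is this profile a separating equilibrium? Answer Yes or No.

Yes

Under these beliefs, the certificate earns wage 25 and no certificate earns wage 13.
High-ability: the certificate nets 25 − 4 = 21; no certificate nets 13. High-ability prefers the certificate.
Low-ability: the certificate nets 25 − 15 = 10; no certificate nets 13. Low-ability prefers no certificate.
Neither type deviates, so the separating profile is an equilibrium.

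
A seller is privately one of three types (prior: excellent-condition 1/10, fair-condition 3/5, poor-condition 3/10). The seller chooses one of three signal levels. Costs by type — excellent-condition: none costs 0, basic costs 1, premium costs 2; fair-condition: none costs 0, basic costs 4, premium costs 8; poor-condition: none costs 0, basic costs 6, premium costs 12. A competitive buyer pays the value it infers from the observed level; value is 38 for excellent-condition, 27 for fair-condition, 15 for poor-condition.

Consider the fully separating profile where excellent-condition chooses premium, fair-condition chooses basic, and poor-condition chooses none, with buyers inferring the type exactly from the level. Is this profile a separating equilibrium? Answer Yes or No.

No

Separating prices: premium → 38, basic → 27, none → 15.
excellent-condition (assigned premium): none: 15 − 0 = 15; basic: 27 − 1 = 26; premium: 38 − 2 = 36. excellent-condition stays.
fair-condition (assigned basic): none: 15 − 0 = 15; basic: 27 − 4 = 23; premium: 38 − 8 = 30. fair-condition prefers premium.
poor-condition (assigned none): none: 15 − 0 = 15; basic: 27 − 6 = 21; premium: 38 − 12 = 26. poor-condition prefers premium.
At least one type deviates; the separating profile fails.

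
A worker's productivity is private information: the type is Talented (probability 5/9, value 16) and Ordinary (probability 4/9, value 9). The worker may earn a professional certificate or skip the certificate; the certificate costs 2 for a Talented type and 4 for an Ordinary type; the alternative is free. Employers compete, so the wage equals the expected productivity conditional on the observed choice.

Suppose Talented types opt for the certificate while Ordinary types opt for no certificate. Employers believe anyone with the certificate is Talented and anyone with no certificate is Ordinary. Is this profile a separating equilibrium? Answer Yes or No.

Under these beliefs, the certificate earns wage 16 and no certificate earns wage 9.
Talented: the certificate nets 16 − 2 = 14; no certificate nets 9. Talented prefers the certificate.
Ordinary: the certificate nets 16 − 4 = 12; no certificate nets 9. Ordinary would deviate to the certificate.
Ordinary has a profitable deviation, so the profile is not an equilibrium.

No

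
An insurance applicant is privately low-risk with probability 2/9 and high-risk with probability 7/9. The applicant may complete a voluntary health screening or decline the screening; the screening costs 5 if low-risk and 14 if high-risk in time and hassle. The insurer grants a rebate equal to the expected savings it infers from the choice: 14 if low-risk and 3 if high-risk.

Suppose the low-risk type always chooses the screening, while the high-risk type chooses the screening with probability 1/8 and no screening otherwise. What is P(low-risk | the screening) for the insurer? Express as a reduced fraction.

16/23

P(the screening) = (2/9)·1 + (7/9)·(1/8) = 23/72.
By Bayes' rule, P(low-risk | the screening) = (2/9) / (23/72) = 16/23.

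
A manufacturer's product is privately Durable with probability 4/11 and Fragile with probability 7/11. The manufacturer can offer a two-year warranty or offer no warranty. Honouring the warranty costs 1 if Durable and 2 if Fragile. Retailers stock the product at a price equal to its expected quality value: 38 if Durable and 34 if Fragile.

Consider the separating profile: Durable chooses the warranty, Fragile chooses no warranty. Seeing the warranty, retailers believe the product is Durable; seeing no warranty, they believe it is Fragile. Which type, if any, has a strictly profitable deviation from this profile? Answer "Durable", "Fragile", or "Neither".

The warranty pays 38; no warranty pays 34.
Durable: assigned the warranty, nets 38 − 1 = 37; deviating to no warranty nets 34.
Fragile: assigned no warranty, nets 34; deviating to the warranty nets 38 − 2 = 36.
The Fragile type gains 2 by deviating.

Fragile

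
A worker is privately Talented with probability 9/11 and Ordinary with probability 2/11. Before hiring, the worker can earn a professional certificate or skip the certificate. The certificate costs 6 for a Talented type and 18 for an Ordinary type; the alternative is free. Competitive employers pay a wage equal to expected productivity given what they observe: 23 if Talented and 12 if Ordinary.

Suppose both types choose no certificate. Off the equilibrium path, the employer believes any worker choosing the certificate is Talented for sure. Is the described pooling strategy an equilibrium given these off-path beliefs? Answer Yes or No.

On path, the employer holds the prior and pays 9/11·23 + 2/11·12 = 21. Off path (the certificate), believing Talented, it pays 23.
Talented: no certificate nets 21; the certificate nets 23 − 6 = 17. Talented stays.
Ordinary: no certificate nets 21; the certificate nets 23 − 18 = 5. Ordinary stays.
No type deviates, so pooling is sustained.

Yes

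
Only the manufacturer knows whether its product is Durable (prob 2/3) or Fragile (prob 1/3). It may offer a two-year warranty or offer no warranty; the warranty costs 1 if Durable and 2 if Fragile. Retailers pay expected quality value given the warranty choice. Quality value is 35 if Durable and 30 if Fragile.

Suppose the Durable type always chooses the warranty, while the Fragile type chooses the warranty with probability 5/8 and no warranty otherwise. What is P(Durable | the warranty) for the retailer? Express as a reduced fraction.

P(the warranty) = (2/3)·1 + (1/3)·(5/8) = 7/8.
By Bayes' rule, P(Durable | the warranty) = (2/3) / (7/8) = 16/21.

16/21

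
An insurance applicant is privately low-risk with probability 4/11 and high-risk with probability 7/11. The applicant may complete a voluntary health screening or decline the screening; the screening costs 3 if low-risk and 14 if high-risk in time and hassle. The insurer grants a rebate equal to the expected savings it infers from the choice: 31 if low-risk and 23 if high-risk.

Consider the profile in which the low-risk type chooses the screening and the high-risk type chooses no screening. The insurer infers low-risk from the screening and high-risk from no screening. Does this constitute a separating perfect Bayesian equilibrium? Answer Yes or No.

Under these beliefs, the screening earns rebate 31 and no screening earns rebate 23.
low-risk: the screening nets 31 − 3 = 28; no screening nets 23. low-risk prefers the screening.
high-risk: the screening nets 31 − 14 = 17; no screening nets 23. high-risk prefers no screening.
Neither type deviates, so the separating profile is an equilibrium.

Yes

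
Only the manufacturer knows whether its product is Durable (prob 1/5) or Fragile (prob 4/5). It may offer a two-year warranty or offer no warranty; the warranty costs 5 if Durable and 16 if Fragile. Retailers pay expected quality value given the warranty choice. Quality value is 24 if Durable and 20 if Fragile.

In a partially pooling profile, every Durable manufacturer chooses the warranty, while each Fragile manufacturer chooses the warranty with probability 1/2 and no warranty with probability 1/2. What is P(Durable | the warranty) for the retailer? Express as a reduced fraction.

1/3

P(the warranty) = (1/5)·1 + (4/5)·(1/2) = 3/5.
By Bayes' rule, P(Durable | the warranty) = (1/5) / (3/5) = 1/3.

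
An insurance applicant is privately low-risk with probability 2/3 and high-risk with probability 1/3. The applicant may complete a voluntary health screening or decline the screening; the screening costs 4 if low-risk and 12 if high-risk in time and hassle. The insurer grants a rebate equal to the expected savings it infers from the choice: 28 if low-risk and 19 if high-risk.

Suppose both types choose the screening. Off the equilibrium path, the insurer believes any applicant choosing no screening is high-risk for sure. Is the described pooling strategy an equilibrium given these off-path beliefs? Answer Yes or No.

On path, the insurer holds the prior and pays 2/3·28 + 1/3·19 = 25. Off path (no screening), believing high-risk, it pays 19.
low-risk: the screening nets 25 − 4 = 21; no screening nets 19. low-risk stays.
high-risk: the screening nets 25 − 12 = 13; no screening nets 19. high-risk would deviate.
A type deviates, so pooling fails.

No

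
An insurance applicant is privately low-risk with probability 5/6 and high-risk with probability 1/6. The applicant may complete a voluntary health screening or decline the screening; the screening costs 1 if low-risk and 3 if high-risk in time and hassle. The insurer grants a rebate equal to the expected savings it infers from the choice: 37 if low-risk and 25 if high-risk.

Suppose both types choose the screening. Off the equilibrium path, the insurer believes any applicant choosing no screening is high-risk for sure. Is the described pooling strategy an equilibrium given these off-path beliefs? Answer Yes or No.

Yes

On path, the insurer holds the prior and pays 5/6·37 + 1/6·25 = 35. Off path (no screening), believing high-risk, it pays 25.
low-risk: the screening nets 35 − 1 = 34; no screening nets 25. low-risk stays.
high-risk: the screening nets 35 − 3 = 32; no screening nets 25. high-risk stays.
No type deviates, so pooling is sustained.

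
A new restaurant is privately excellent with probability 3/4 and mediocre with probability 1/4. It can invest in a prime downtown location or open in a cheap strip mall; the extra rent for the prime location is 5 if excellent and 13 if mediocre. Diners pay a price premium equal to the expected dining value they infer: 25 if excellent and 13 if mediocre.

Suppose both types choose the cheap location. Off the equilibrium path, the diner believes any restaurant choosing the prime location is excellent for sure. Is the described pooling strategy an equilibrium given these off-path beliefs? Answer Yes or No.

Yes

On path, the diner holds the prior and pays 3/4·25 + 1/4·13 = 22. Off path (the prime location), believing excellent, it pays 25.
excellent: the cheap location nets 22; the prime location nets 25 − 5 = 20. excellent stays.
mediocre: the cheap location nets 22; the prime location nets 25 − 13 = 12. mediocre stays.
No type deviates, so pooling is sustained.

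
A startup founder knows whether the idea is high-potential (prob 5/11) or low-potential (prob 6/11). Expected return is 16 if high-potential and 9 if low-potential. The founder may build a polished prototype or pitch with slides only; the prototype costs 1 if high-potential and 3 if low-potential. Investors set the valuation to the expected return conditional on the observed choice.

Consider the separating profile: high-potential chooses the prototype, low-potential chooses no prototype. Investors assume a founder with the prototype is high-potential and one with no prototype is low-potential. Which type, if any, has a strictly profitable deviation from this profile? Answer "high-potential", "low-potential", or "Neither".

The prototype pays 16; no prototype pays 9.
high-potential: assigned the prototype, nets 16 − 1 = 15; deviating to no prototype nets 9.
low-potential: assigned no prototype, nets 9; deviating to the prototype nets 16 − 3 = 13.
The low-potential type gains 4 by deviating.

low-potential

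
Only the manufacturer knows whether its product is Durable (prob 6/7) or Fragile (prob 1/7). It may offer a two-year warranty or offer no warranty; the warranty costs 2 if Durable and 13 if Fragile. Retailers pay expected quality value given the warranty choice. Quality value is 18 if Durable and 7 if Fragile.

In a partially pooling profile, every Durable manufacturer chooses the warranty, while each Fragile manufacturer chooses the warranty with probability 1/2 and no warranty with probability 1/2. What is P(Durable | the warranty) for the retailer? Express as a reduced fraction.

12/13

P(the warranty) = (6/7)·1 + (1/7)·(1/2) = 13/14.
By Bayes' rule, P(Durable | the warranty) = (6/7) / (13/14) = 12/13.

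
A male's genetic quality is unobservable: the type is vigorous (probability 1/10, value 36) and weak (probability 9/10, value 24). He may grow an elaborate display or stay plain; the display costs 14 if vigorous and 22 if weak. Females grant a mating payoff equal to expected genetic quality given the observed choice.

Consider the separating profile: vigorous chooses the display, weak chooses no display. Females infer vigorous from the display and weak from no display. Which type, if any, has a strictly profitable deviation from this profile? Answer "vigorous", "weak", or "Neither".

The display pays 36; no display pays 24.
vigorous: assigned the display, nets 36 − 14 = 22; deviating to no display nets 24.
weak: assigned no display, nets 24; deviating to the display nets 36 − 22 = 14.
The vigorous type gains 2 by deviating.

vigorous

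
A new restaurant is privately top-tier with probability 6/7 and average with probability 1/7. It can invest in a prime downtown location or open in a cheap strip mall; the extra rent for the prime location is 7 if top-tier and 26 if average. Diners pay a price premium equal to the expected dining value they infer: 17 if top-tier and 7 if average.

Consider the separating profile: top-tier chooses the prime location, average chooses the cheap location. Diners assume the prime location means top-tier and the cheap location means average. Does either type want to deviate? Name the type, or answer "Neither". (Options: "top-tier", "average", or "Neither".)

The prime location pays 17; the cheap location pays 7.
top-tier: assigned the prime location, nets 17 − 7 = 10; deviating to the cheap location nets 7.
average: assigned the cheap location, nets 7; deviating to the prime location nets 17 − 26 = -9.
Both types strictly prefer their assigned action; no profitable deviation.

Neither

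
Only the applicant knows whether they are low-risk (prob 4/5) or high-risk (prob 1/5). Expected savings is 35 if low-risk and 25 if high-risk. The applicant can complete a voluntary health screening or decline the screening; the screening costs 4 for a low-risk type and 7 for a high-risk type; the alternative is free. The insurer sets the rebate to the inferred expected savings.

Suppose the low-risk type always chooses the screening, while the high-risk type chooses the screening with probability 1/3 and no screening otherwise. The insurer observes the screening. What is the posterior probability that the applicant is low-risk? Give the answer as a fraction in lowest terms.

12/13

P(the screening) = (4/5)·1 + (1/5)·(1/3) = 13/15.
By Bayes' rule, P(low-risk | the screening) = (4/5) / (13/15) = 12/13.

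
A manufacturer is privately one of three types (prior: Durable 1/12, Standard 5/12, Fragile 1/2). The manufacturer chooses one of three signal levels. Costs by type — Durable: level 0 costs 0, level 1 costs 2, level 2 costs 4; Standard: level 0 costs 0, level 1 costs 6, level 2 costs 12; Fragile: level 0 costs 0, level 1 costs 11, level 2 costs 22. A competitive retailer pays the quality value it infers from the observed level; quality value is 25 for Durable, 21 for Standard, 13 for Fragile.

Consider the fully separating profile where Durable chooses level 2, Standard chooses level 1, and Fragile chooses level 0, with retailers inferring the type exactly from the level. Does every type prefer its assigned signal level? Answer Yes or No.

Separating prices: level 2 → 25, level 1 → 21, level 0 → 13.
Durable (assigned level 2): level 0: 13 − 0 = 13; level 1: 21 − 2 = 19; level 2: 25 − 4 = 21. Durable stays.
Standard (assigned level 1): level 0: 13 − 0 = 13; level 1: 21 − 6 = 15; level 2: 25 − 12 = 13. Standard stays.
Fragile (assigned level 0): level 0: 13 − 0 = 13; level 1: 21 − 11 = 10; level 2: 25 − 22 = 3. Fragile stays.
Every type prefers its assigned level; separation holds.

Yes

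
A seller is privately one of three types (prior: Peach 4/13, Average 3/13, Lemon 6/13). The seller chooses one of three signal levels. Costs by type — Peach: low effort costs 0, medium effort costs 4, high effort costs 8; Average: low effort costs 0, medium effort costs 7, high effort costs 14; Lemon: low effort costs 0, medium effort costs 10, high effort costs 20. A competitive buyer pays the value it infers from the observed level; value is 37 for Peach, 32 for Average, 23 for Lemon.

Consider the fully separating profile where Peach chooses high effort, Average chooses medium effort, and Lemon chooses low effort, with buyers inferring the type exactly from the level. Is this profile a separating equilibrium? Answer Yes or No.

Yes

Separating prices: high effort → 37, medium effort → 32, low effort → 23.
Peach (assigned high effort): low effort: 23 − 0 = 23; medium effort: 32 − 4 = 28; high effort: 37 − 8 = 29. Peach stays.
Average (assigned medium effort): low effort: 23 − 0 = 23; medium effort: 32 − 7 = 25; high effort: 37 − 14 = 23. Average stays.
Lemon (assigned low effort): low effort: 23 − 0 = 23; medium effort: 32 − 10 = 22; high effort: 37 − 20 = 17. Lemon stays.
Every type prefers its assigned level; separation holds.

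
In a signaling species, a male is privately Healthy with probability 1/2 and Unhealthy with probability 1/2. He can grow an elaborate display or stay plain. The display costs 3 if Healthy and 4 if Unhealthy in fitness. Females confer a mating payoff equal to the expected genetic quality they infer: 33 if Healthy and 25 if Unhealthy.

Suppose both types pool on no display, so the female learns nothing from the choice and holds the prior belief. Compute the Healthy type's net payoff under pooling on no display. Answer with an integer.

29

Pooled mating payoff = 1/2·33 + 1/2·25 = 29.
Healthy pays no cost for no display, so net payoff = 29.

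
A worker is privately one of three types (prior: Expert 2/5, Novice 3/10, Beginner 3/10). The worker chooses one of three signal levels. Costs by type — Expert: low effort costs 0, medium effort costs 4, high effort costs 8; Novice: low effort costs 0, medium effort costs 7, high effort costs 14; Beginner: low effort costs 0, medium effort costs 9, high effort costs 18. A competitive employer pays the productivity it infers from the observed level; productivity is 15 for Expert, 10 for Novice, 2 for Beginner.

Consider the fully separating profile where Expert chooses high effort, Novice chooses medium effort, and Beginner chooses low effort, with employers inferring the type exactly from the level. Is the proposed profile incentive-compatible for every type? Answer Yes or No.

Separating wages: high effort → 15, medium effort → 10, low effort → 2.
Expert (assigned high effort): low effort: 2 − 0 = 2; medium effort: 10 − 4 = 6; high effort: 15 − 8 = 7. Expert stays.
Novice (assigned medium effort): low effort: 2 − 0 = 2; medium effort: 10 − 7 = 3; high effort: 15 − 14 = 1. Novice stays.
Beginner (assigned low effort): low effort: 2 − 0 = 2; medium effort: 10 − 9 = 1; high effort: 15 − 18 = -3. Beginner stays.
Every type prefers its assigned level; separation holds.

Yes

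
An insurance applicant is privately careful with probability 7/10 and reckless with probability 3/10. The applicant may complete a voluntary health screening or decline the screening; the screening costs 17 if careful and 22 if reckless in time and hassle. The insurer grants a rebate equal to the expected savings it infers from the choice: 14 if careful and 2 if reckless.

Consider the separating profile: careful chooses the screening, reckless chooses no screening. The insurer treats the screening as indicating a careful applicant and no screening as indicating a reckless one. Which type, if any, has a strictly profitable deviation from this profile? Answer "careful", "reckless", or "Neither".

The screening pays 14; no screening pays 2.
careful: assigned the screening, nets 14 − 17 = -3; deviating to no screening nets 2.
reckless: assigned no screening, nets 2; deviating to the screening nets 14 − 22 = -8.
The careful type gains 5 by deviating.

careful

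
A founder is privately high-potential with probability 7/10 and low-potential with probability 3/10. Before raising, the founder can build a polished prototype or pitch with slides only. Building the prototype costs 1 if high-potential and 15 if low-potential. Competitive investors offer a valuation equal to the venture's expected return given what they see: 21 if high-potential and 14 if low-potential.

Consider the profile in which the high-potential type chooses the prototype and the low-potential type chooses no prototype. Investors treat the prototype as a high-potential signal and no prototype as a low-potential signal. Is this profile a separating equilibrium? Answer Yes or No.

Yes

Under these beliefs, the prototype earns valuation 21 and no prototype earns valuation 14.
high-potential: the prototype nets 21 − 1 = 20; no prototype nets 14. high-potential prefers the prototype.
low-potential: the prototype nets 21 − 15 = 6; no prototype nets 14. low-potential prefers no prototype.
Neither type deviates, so the separating profile is an equilibrium.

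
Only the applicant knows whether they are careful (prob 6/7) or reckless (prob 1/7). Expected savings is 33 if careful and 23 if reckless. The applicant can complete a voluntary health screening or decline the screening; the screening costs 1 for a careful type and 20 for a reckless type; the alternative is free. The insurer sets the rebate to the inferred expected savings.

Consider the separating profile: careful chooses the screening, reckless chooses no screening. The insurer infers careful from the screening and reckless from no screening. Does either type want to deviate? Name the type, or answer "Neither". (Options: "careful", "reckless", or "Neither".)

The screening pays 33; no screening pays 23.
careful: assigned the screening, nets 33 − 1 = 32; deviating to no screening nets 23.
reckless: assigned no screening, nets 23; deviating to the screening nets 33 − 20 = 13.
Both types strictly prefer their assigned action; no profitable deviation.

Neither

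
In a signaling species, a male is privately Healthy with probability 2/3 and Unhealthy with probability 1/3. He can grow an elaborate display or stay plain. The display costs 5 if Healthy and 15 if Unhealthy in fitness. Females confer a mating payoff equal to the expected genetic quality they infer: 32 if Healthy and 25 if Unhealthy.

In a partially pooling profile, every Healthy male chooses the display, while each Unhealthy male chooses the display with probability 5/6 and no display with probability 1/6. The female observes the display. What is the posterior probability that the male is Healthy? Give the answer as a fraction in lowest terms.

P(the display) = (2/3)·1 + (1/3)·(5/6) = 17/18.
By Bayes' rule, P(Healthy | the display) = (2/3) / (17/18) = 12/17.

12/17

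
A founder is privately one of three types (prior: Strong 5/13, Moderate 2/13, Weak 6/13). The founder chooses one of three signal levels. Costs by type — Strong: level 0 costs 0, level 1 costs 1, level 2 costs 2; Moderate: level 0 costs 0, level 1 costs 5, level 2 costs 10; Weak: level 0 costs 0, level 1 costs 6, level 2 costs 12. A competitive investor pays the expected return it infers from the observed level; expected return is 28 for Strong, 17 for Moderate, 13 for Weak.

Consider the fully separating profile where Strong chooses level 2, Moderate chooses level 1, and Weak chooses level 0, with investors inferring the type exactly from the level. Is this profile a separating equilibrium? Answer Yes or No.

No

Separating valuations: level 2 → 28, level 1 → 17, level 0 → 13.
Strong (assigned level 2): level 0: 13 − 0 = 13; level 1: 17 − 1 = 16; level 2: 28 − 2 = 26. Strong stays.
Moderate (assigned level 1): level 0: 13 − 0 = 13; level 1: 17 − 5 = 12; level 2: 28 − 10 = 18. Moderate prefers level 2.
Weak (assigned level 0): level 0: 13 − 0 = 13; level 1: 17 − 6 = 11; level 2: 28 − 12 = 16. Weak prefers level 2.
At least one type deviates; the separating profile fails.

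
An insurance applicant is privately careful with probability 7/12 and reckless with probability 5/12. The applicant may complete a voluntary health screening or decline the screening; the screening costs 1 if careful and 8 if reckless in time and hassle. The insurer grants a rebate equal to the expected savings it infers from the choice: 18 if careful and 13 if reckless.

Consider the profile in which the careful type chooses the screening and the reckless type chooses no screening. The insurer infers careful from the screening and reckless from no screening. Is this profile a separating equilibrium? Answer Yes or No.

Under these beliefs, the screening earns rebate 18 and no screening earns rebate 13.
careful: the screening nets 18 − 1 = 17; no screening nets 13. careful prefers the screening.
reckless: the screening nets 18 − 8 = 10; no screening nets 13. reckless prefers no screening.
Neither type deviates, so the separating profile is an equilibrium.

Yes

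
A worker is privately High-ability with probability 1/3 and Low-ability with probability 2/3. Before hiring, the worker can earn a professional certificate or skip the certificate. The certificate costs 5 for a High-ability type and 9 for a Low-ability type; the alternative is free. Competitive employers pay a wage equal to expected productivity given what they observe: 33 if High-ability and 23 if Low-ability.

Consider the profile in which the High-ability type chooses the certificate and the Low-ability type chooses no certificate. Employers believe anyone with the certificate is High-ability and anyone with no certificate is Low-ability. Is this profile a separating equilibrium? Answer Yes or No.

Under these beliefs, the certificate earns wage 33 and no certificate earns wage 23.
High-ability: the certificate nets 33 − 5 = 28; no certificate nets 23. High-ability prefers the certificate.
Low-ability: the certificate nets 33 − 9 = 24; no certificate nets 23. Low-ability would deviate to the certificate.
Low-ability has a profitable deviation, so the profile is not an equilibrium.

No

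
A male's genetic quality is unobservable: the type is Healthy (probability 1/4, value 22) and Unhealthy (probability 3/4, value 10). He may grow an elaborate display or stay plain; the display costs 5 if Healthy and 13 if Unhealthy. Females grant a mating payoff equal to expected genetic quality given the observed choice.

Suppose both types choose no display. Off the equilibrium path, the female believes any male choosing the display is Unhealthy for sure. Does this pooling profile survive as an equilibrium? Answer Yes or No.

On path, the female holds the prior and pays 1/4·22 + 3/4·10 = 13. Off path (the display), believing Unhealthy, it pays 10.
Healthy: no display nets 13; the display nets 10 − 5 = 5. Healthy stays.
Unhealthy: no display nets 13; the display nets 10 − 13 = -3. Unhealthy stays.
No type deviates, so pooling is sustained.

Yes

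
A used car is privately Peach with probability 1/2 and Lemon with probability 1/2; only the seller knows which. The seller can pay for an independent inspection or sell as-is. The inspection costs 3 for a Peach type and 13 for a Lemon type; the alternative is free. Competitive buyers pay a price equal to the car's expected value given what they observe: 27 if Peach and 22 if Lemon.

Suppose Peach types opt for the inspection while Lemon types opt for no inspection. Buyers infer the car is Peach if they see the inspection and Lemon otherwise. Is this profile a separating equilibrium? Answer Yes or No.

Yes

Under these beliefs, the inspection earns price 27 and no inspection earns price 22.
Peach: the inspection nets 27 − 3 = 24; no inspection nets 22. Peach prefers the inspection.
Lemon: the inspection nets 27 − 13 = 14; no inspection nets 22. Lemon prefers no inspection.
Neither type deviates, so the separating profile is an equilibrium.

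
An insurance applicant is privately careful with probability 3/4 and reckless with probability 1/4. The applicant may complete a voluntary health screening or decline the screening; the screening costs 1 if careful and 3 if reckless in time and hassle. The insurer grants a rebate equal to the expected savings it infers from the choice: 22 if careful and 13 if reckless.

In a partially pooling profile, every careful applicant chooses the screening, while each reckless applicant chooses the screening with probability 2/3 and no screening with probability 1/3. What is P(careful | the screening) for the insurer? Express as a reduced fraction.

P(the screening) = (3/4)·1 + (1/4)·(2/3) = 11/12.
By Bayes' rule, P(careful | the screening) = (3/4) / (11/12) = 9/11.

9/11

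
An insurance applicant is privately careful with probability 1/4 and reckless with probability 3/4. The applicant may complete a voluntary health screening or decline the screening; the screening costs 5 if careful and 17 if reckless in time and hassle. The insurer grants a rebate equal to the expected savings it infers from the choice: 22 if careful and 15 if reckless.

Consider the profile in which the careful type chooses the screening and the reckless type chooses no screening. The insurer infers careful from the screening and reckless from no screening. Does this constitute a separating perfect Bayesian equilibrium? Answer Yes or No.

Yes

Under these beliefs, the screening earns rebate 22 and no screening earns rebate 15.
careful: the screening nets 22 − 5 = 17; no screening nets 15. careful prefers the screening.
reckless: the screening nets 22 − 17 = 5; no screening nets 15. reckless prefers no screening.
Neither type deviates, so the separating profile is an equilibrium.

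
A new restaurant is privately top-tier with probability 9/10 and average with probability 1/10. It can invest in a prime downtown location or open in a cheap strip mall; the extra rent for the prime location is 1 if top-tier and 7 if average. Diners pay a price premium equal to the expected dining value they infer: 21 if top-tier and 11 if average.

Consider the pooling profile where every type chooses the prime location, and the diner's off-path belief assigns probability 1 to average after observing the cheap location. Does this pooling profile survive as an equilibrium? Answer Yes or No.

On path, the diner holds the prior and pays 9/10·21 + 1/10·11 = 20. Off path (the cheap location), believing average, it pays 11.
top-tier: the prime location nets 20 − 1 = 19; the cheap location nets 11. top-tier stays.
average: the prime location nets 20 − 7 = 13; the cheap location nets 11. average stays.
No type deviates, so pooling is sustained.

Yes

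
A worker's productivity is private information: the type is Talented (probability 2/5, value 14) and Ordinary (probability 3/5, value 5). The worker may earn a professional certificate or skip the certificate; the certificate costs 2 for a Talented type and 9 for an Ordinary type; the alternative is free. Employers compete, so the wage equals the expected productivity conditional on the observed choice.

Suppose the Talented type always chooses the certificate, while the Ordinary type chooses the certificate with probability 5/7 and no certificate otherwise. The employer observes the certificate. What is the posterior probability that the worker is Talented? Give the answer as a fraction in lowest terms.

P(the certificate) = (2/5)·1 + (3/5)·(5/7) = 29/35.
By Bayes' rule, P(Talented | the certificate) = (2/5) / (29/35) = 14/29.

14/29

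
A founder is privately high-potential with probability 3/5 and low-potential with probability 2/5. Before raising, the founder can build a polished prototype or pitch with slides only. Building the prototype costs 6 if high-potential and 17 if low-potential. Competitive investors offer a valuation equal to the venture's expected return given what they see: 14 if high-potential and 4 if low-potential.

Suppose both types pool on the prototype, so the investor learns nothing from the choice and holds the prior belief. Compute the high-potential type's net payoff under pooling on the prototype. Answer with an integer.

Pooled valuation = 3/5·14 + 2/5·4 = 10.
high-potential pays cost 6 for the prototype, so net payoff = 10 − 6 = 4.

4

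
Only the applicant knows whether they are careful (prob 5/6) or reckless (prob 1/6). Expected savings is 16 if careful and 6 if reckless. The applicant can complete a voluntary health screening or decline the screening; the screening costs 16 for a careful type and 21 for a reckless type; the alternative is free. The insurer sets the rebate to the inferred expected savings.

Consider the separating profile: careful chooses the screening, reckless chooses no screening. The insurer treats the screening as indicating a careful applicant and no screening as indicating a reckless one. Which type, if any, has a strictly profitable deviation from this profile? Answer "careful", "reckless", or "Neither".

careful

The screening pays 16; no screening pays 6.
careful: assigned the screening, nets 16 − 16 = 0; deviating to no screening nets 6.
reckless: assigned no screening, nets 6; deviating to the screening nets 16 − 21 = -5.
The careful type gains 6 by deviating.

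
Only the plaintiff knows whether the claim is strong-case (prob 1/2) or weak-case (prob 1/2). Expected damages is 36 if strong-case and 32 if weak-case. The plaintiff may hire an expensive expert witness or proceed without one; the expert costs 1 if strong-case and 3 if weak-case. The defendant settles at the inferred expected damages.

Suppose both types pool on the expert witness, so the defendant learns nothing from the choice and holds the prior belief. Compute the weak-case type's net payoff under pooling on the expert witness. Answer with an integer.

31

Pooled settlement = 1/2·36 + 1/2·32 = 34.
weak-case pays cost 3 for the expert witness, so net payoff = 34 − 3 = 31.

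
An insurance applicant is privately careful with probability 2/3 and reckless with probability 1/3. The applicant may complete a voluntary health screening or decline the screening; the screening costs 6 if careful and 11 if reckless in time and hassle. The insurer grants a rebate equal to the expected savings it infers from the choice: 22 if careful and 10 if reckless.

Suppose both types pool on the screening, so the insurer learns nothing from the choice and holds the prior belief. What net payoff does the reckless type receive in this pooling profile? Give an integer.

7

Pooled rebate = 2/3·22 + 1/3·10 = 18.
reckless pays cost 11 for the screening, so net payoff = 18 − 11 = 7.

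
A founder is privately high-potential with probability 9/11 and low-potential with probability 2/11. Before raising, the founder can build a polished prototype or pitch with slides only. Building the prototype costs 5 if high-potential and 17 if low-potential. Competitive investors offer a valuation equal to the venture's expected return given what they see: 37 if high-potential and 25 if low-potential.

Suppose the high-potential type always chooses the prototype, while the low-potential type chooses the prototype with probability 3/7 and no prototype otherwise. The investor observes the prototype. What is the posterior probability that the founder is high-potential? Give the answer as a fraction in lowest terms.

P(the prototype) = (9/11)·1 + (2/11)·(3/7) = 69/77.
By Bayes' rule, P(high-potential | the prototype) = (9/11) / (69/77) = 21/23.

21/23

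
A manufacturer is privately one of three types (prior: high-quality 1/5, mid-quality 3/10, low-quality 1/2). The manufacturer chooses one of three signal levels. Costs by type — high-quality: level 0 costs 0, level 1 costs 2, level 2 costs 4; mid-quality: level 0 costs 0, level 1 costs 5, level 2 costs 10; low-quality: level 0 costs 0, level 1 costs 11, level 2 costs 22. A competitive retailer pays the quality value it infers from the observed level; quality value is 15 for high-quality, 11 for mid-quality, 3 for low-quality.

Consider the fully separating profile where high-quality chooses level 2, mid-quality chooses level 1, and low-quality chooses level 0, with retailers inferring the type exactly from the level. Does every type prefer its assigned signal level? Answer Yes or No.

Yes

Separating prices: level 2 → 15, level 1 → 11, level 0 → 3.
high-quality (assigned level 2): level 0: 3 − 0 = 3; level 1: 11 − 2 = 9; level 2: 15 − 4 = 11. high-quality stays.
mid-quality (assigned level 1): level 0: 3 − 0 = 3; level 1: 11 − 5 = 6; level 2: 15 − 10 = 5. mid-quality stays.
low-quality (assigned level 0): level 0: 3 − 0 = 3; level 1: 11 − 11 = 0; level 2: 15 − 22 = -7. low-quality stays.
Every type prefers its assigned level; separation holds.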